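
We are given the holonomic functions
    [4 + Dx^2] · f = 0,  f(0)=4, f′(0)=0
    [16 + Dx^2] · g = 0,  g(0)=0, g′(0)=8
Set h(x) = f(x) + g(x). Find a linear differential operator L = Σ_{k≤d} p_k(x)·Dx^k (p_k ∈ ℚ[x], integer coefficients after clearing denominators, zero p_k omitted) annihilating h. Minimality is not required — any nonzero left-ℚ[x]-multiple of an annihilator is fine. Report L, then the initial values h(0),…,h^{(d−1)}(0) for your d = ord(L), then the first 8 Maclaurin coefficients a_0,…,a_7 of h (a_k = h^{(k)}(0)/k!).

L = 64 + 20·Dx^2 + Dx^4  (order 4).
h: a_k = 4, 8, -8, -64/3, 8/3, 256/15, -16/45, -2048/315, …
ICs: h(0) = 4, h′(0) = 8, h′′(0) = -16, h′′′(0) = -128.

f: a_k = 4, 0, -8, 0, 8/3, 0, -16/45, 0, …
g: a_k = 0, 8, 0, -64/3, 0, 256/15, 0, -2048/315, …
Weyl lclm of L_f,L_g ⇒ L₀ (ord ≤ 4).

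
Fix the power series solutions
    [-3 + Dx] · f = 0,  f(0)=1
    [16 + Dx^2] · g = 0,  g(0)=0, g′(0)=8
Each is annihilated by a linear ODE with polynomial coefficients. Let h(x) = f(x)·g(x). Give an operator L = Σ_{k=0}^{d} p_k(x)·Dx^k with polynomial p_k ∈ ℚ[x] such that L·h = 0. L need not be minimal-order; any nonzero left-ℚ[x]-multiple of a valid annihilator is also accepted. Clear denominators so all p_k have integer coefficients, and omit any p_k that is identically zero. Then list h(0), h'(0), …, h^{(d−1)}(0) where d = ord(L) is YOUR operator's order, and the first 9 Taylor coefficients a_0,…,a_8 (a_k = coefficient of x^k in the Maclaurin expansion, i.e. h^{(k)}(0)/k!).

f: a_k = 1, 3, 9/2, 9/2, 27/8, 81/40, 81/80, 243/560, 729/4480, …
g: a_k = 0, 8, 0, -64/3, 0, 256/15, 0, -2048/315, 0, …
Product ⇒ symmetric product L₀, ord ≤ 2.
L = 25 - 6·Dx + Dx^2  (order 2).
h: a_k = 0, 8, 24, 44/3, -28, -779/15, -143/5, 4031/630, 527/30, …
ICs: h(0) = 0, h′(0) = 8.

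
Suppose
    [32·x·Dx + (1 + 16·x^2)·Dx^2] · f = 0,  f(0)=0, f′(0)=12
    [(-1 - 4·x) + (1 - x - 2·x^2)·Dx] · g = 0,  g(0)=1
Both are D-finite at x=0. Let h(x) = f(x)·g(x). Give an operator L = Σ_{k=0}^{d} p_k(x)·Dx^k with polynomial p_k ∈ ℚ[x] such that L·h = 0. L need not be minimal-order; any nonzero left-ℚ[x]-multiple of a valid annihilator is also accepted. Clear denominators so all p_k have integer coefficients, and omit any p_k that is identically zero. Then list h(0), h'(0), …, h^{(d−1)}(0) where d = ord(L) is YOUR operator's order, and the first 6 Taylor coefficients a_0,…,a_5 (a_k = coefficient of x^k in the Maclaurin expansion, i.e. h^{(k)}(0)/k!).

L = (4 + 32·x + 192·x^2) + (2 - 24·x + 64·x^2 + 192·x^3)·Dx + (-1 + x - 14·x^2 + 16·x^3 + 32·x^4)·Dx^2  (order 2).
h: a_k = 0, 12, 12, -28, -4, 2772/5, …
ICs: h(0) = 0, h′(0) = 12.

f: a_k = 0, 12, 0, -64, 0, 3072/5, …
g: a_k = 1, 1, 3, 5, 11, 21, …
L₀ := L_f ⊗_s L_g (sym. prod.), ord ≤ 2.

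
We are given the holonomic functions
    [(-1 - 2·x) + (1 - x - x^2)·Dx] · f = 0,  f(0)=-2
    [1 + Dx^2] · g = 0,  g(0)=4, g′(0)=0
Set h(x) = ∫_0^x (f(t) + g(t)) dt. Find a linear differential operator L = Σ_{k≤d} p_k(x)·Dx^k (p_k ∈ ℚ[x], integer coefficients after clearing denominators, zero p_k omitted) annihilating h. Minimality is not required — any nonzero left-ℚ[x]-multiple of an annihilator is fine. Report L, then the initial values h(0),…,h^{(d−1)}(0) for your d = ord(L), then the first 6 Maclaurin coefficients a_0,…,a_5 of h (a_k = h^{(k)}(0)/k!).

f: a_k = -2, -2, -4, -6, -10, -16, …
g: a_k = 4, 0, -2, 0, 1/6, 0, …
L₀ := lclm(L_f,L_g); ord L₀ ≤ 1+2.
∫: right-multiply L₀ by Dx.
L = (19 + 48·x + 31·x^2 + 24·x^3 + 5·x^4 + 2·x^5)·Dx + (-5 + x + 4·x^2 + 7·x^3 + 6·x^4 + 3·x^5 + x^6)·Dx^2 + (19 + 48·x + 31·x^2 + 24·x^3 + 5·x^4 + 2·x^5)·Dx^3 + (-5 + x + 4·x^2 + 7·x^3 + 6·x^4 + 3·x^5 + x^6)·Dx^4  (order 4).
h: a_k = 0, 2, -1, -2, -3/2, -59/30, …
ICs: h(0) = 0, h′(0) = 2, h′′(0) = -2, h′′′(0) = -12.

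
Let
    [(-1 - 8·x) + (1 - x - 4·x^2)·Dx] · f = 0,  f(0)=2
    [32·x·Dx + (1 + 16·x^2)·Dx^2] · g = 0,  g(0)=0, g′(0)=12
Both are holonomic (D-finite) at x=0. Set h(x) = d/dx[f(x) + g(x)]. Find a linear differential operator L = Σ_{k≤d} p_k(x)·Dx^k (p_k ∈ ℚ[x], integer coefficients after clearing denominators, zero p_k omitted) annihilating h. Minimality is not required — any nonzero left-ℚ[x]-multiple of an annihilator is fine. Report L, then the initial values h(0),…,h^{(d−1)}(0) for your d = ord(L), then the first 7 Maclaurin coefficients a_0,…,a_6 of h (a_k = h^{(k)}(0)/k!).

f: a_k = 2, 2, 10, 18, 58, 130, 362, …
g: a_k = 0, 12, 0, -64, 0, 3072/5, 0, …
Sum ⇒ L₀ = lclm(L_f,L_g) in ℚ(x)⟨Dx⟩.
Differentiate: ansatz ord ≤ ord L₀ ⇒ L.
L = (-160 + 640·x + 14848·x^2 + 36864·x^3 + 178176·x^4 + 98304·x^6) + (43 + 336·x + 16·x^2 + 3072·x^3 + 35072·x^4 + 124928·x^5 + 12288·x^6 + 98304·x^7)·Dx + (-5 - 23·x - 272·x^2 - 16·x^3 - 2368·x^4 + 5888·x^5 + 12288·x^6 + 4096·x^7 + 16384·x^8)·Dx^2  (order 2).
h: a_k = 14, 20, -138, 232, 3722, 2172, -42978, …
ICs: h(0) = 14, h′(0) = 20.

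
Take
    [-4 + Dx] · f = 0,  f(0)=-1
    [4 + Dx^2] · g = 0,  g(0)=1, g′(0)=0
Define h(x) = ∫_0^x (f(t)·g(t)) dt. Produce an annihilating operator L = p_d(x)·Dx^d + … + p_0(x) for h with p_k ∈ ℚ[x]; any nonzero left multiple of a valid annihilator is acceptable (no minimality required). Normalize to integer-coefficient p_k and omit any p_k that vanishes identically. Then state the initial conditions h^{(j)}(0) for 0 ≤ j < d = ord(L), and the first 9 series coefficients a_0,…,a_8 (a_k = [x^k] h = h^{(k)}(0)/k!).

f: a_k = -1, -4, -8, -32/3, -32/3, -128/15, -256/45, -1024/315, -512/315, …
g: a_k = 1, 0, -2, 0, 2/3, 0, -4/45, 0, 2/315, …
Product ⇒ symmetric product L₀, ord ≤ 2.
h=∫h₀ ⇒ L = L₀·Dx.
L = 20·Dx - 8·Dx^2 + Dx^3  (order 3).
h: a_k = 0, -1, -2, -2, -2/3, 14/15, 76/45, 52/35, 278/315, …
ICs: h(0) = 0, h′(0) = -1, h′′(0) = -4.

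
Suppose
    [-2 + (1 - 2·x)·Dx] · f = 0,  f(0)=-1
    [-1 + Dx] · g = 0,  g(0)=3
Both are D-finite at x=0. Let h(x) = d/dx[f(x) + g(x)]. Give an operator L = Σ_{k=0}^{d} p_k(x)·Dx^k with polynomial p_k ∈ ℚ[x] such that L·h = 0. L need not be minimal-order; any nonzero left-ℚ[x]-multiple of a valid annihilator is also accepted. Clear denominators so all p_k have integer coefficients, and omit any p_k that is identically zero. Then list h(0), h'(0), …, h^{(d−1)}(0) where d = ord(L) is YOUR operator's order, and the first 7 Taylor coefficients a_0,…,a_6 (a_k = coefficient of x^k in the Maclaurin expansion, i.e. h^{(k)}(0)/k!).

L = (20 + 8·x) + (-23 - 4·x + 4·x^2)·Dx + (3 - 4·x - 4·x^2)·Dx^2  (order 2).
h: a_k = 1, -5, -45/2, -127/2, -1279/8, -15359/40, -215039/240, …
ICs: h(0) = 1, h′(0) = -5.

f: a_k = -1, -2, -4, -8, -16, -32, -64, …
g: a_k = 3, 3, 3/2, 1/2, 1/8, 1/40, 1/240, …
L₀ := lclm(L_f,L_g); ord L₀ ≤ 1+1.
h₀' ⇒ L via d/dx closure of L₀.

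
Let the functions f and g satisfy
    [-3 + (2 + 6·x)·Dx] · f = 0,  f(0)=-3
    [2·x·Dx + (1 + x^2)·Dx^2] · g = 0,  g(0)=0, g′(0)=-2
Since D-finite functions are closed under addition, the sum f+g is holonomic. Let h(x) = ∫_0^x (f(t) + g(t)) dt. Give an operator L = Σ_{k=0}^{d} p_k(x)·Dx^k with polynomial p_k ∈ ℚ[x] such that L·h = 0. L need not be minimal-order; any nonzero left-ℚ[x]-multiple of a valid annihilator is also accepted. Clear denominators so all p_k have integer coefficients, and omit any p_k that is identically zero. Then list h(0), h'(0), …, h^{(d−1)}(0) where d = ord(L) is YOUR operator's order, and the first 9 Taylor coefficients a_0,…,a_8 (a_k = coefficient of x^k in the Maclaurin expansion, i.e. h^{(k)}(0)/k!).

L = (-12 - 90·x + 36·x^2 + 54·x^3)·Dx^2 + (-35 - 48·x - 102·x^2 + 144·x^3 + 189·x^4)·Dx^3 + (-6 - 10·x + 36·x^2 + 44·x^3 + 42·x^4 + 54·x^5)·Dx^4  (order 4).
h: a_k = 0, -3, -13/4, 9/8, -211/192, 243/128, -26027/7680, 6561/1024, -1511495/114688, …
ICs: h(0) = 0, h′(0) = -3, h′′(0) = -13/2, h′′′(0) = 27/4.

f: a_k = -3, -9/2, 27/8, -81/16, 1215/128, -5103/256, 45927/1024, -216513/2048, 8444007/32768, …
g: a_k = 0, -2, 0, 2/3, 0, -2/5, 0, 2/7, 0, …
L₀ := lclm(L_f,L_g); ord L₀ ≤ 1+2.
∫: right-multiply L₀ by Dx.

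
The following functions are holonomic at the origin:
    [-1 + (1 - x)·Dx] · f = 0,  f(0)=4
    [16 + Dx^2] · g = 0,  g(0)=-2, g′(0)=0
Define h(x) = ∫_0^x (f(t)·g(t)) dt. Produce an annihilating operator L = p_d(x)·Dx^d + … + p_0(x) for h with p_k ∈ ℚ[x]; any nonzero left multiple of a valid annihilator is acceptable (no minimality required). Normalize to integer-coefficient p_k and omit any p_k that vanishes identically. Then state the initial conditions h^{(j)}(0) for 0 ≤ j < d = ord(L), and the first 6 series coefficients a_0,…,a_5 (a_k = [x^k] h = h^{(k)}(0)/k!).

f: a_k = 4, 4, 4, 4, 4, 4, …
g: a_k = -2, 0, 16, 0, -64/3, 0, …
Product ⇒ symmetric product L₀, ord ≤ 2.
h=∫h₀ ⇒ L = L₀·Dx.
L = (-16 + 16·x)·Dx + 2·Dx^2 + (-1 + x)·Dx^3  (order 3).
h: a_k = 0, -8, -4, 56/3, 14, -88/15, …
ICs: h(0) = 0, h′(0) = -8, h′′(0) = -8.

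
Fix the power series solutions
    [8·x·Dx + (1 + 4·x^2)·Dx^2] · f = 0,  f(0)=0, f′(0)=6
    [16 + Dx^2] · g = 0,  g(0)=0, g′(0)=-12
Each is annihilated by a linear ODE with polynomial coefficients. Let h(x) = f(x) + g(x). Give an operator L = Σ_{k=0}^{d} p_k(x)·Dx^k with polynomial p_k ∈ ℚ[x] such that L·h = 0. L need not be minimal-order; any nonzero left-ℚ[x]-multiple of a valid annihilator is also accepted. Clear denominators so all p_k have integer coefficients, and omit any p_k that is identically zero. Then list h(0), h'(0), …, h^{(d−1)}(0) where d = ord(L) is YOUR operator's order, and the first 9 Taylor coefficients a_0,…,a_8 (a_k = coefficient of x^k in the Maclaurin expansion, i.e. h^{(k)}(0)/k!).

f: a_k = 0, 6, 0, -8, 0, 96/5, 0, -384/7, 0, …
g: a_k = 0, -12, 0, 32, 0, -128/5, 0, 1024/105, 0, …
L₀ := lclm(L_f,L_g); ord L₀ ≤ 2+2.
L = (-512·x + 5120·x^3 + 4096·x^5)·Dx + (16 + 512·x^2 + 2304·x^4 + 2048·x^6)·Dx^2 + (-32·x + 320·x^3 + 256·x^5)·Dx^3 + (1 + 32·x^2 + 144·x^4 + 128·x^6)·Dx^4  (order 4).
h: a_k = 0, -6, 0, 24, 0, -32/5, 0, -4736/105, 0, …
ICs: h(0) = 0, h′(0) = -6, h′′(0) = 0, h′′′(0) = 144.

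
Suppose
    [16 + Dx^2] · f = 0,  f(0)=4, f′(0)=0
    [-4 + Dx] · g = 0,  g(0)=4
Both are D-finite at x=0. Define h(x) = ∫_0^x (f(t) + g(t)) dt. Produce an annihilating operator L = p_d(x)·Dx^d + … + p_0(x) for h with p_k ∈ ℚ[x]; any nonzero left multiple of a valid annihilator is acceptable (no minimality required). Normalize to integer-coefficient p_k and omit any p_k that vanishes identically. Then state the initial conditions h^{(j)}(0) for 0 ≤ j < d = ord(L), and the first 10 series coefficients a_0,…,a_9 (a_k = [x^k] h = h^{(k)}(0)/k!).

f: a_k = 4, 0, -32, 0, 128/3, 0, -1024/45, 0, 2048/315, 0, …
g: a_k = 4, 16, 32, 128/3, 128/3, 512/15, 1024/45, 4096/315, 2048/315, 8192/2835, …
f+g: L₀ = lclm(L_f,L_g), ord ≤ 2+1.
h=∫₀ˣh₀: take L = L₀·Dx.
L = -64·Dx + 16·Dx^2 - 4·Dx^3 + Dx^4  (order 4).
h: a_k = 0, 8, 8, 0, 32/3, 256/15, 256/45, 0, 512/315, 4096/2835, …
ICs: h(0) = 0, h′(0) = 8, h′′(0) = 16, h′′′(0) = 0.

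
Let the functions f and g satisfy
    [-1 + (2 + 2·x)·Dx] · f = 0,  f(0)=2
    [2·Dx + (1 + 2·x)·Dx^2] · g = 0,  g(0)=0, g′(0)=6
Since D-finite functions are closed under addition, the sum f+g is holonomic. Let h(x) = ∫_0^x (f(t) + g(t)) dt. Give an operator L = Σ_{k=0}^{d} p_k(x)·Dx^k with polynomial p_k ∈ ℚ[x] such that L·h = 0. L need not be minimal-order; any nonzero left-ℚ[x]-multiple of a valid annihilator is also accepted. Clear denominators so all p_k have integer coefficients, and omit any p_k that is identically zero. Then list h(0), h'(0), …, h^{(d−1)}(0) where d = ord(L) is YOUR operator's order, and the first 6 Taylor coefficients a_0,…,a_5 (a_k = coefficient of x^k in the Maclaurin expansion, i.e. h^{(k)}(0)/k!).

f: a_k = 2, 1, -1/4, 1/8, -5/64, 7/128, …
g: a_k = 0, 6, -6, 8, -12, 96/5, …
Sum ⇒ L₀ = lclm(L_f,L_g) in ℚ(x)⟨Dx⟩.
h=∫₀ˣh₀: take L = L₀·Dx.
L = (10 + 4·x)·Dx^2 + (29 + 52·x + 20·x^2)·Dx^3 + (6 + 22·x + 24·x^2 + 8·x^3)·Dx^4  (order 4).
h: a_k = 0, 2, 7/2, -25/12, 65/32, -773/320, …
ICs: h(0) = 0, h′(0) = 2, h′′(0) = 7, h′′′(0) = -25/2.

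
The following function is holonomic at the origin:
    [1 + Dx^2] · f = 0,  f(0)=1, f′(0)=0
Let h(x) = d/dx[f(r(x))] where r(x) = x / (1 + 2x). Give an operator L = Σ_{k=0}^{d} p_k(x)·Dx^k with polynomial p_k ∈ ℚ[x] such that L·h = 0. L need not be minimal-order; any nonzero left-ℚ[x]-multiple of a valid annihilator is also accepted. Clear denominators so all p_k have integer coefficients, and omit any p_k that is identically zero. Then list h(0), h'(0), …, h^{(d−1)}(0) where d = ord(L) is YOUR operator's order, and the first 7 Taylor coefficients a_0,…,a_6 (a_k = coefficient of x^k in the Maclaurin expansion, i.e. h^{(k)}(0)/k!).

f: a_k = 1, 0, -1/2, 0, 1/24, 0, -1/720, …
L₀ from L_f via x↦r, Dx↦r'^{-1}Dx.
h₀' ⇒ L via d/dx closure of L₀.
L = (25 + 96·x + 96·x^2) + (12 + 72·x + 144·x^2 + 96·x^3)·Dx + (1 + 8·x + 24·x^2 + 32·x^3 + 16·x^4)·Dx^2  (order 2).
h: a_k = 0, -1, 6, -143/6, 235/3, -27601/120, 12509/20, …
ICs: h(0) = 0, h′(0) = -1.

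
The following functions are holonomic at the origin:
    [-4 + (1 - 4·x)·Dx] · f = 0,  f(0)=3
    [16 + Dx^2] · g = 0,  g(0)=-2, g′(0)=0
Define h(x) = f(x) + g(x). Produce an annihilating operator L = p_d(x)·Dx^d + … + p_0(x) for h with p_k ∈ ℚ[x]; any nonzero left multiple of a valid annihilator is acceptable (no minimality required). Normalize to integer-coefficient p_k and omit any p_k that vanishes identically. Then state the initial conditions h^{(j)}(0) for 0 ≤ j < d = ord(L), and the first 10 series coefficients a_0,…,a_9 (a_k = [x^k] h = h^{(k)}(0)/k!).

L = (448 - 512·x + 1024·x^2) + (-48 + 320·x - 768·x^2 + 1024·x^3)·Dx + (28 - 32·x + 64·x^2)·Dx^2 + (-3 + 20·x - 48·x^2 + 64·x^3)·Dx^3  (order 3).
h: a_k = 1, 12, 64, 192, 2240/3, 3072, 553472/45, 49152, 61930496/315, 786432, …
ICs: h(0) = 1, h′(0) = 12, h′′(0) = 128.

f: a_k = 3, 12, 48, 192, 768, 3072, 12288, 49152, 196608, 786432, …
g: a_k = -2, 0, 16, 0, -64/3, 0, 512/45, 0, -1024/315, 0, …
h₀=f+g: left-lcm gives L₀, ord ≤ 3.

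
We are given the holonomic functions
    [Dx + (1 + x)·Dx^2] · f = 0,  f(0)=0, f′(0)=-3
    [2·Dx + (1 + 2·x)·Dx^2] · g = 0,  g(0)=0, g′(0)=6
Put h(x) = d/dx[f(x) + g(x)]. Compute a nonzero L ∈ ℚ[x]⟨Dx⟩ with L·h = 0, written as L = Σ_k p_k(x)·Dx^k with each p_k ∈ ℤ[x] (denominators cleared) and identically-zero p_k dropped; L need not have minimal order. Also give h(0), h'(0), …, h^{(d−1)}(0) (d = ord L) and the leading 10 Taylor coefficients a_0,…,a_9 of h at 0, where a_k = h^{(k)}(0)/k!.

L = 4 + (6 + 8·x)·Dx + (1 + 3·x + 2·x^2)·Dx^2  (order 2).
h: a_k = 3, -9, 21, -45, 93, -189, 381, -765, 1533, -3069, …
ICs: h(0) = 3, h′(0) = -9.

f: a_k = 0, -3, 3/2, -1, 3/4, -3/5, 1/2, -3/7, 3/8, -1/3, …
g: a_k = 0, 6, -6, 8, -12, 96/5, -32, 384/7, -96, 512/3, …
Weyl lclm of L_f,L_g ⇒ L₀ (ord ≤ 4).
h=h₀': d/dx-closure on L₀ ⇒ L.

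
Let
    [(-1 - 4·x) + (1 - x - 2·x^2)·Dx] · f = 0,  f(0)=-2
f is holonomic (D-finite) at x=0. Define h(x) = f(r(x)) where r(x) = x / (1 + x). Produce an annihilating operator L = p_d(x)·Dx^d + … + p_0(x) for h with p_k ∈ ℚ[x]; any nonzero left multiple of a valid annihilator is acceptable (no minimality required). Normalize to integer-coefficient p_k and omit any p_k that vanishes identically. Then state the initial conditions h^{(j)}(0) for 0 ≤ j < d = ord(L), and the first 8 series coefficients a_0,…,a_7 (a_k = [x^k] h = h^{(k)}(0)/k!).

L = (1 + 5·x) + (-1 - 2·x + x^2 + 2·x^3)·Dx  (order 1).
h: a_k = -2, -2, -4, 0, -8, 8, -24, 40, …
ICs: h(0) = -2.

f: a_k = -2, -2, -6, -10, -22, -42, -86, -170, …
h₀=f(r): pull back L_f along r ⇒ L₀.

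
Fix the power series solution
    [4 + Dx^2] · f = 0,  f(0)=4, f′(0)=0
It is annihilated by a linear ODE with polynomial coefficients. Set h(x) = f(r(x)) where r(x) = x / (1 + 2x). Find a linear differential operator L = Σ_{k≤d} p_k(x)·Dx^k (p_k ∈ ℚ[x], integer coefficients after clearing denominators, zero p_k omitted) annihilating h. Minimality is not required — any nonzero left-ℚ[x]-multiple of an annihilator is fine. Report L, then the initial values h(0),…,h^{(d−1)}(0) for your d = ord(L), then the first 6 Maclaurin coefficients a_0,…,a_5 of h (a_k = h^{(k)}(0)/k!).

L = 4 + (4 + 24·x + 48·x^2 + 32·x^3)·Dx + (1 + 8·x + 24·x^2 + 32·x^3 + 16·x^4)·Dx^2  (order 2).
h: a_k = 4, 0, -8, 32, -280/3, 704/3, …
ICs: h(0) = 4, h′(0) = 0.

f: a_k = 4, 0, -8, 0, 8/3, 0, …
Change of var in L_f (x↦r) gives L₀.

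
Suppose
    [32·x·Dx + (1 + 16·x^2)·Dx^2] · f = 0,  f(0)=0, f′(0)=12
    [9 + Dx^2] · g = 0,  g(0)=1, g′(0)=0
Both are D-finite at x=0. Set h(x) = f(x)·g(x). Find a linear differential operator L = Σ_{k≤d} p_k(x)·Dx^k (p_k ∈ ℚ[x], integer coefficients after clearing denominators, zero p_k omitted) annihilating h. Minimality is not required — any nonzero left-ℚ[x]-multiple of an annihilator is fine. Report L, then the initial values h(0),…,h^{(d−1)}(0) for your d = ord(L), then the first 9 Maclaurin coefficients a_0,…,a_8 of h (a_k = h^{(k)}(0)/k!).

f: a_k = 0, 12, 0, -64, 0, 3072/5, 0, -49152/7, 0, …
g: a_k = 1, 0, -9/2, 0, 27/8, 0, -81/80, 0, 729/4480, …
h₀=f·g: eliminate ⇒ L₀, order ≤ 2·2.
L = (16425 + 696384·x^2 + 2778624·x^4 + 11943936·x^6 + 47775744·x^8) + (23616·x + 543744·x^3 + 3981312·x^5 + 21233664·x^7)·Dx + (2050 + 87168·x^2 + 470016·x^4 + 2654208·x^6 + 10616832·x^8)·Dx^2 + (2624·x + 60416·x^3 + 442368·x^5 + 2359296·x^7)·Dx^3 + (25 + 1088·x^2 + 17920·x^4 + 147456·x^6 + 589824·x^8)·Dx^4  (order 4).
h: a_k = 0, 12, 0, -118, 0, 9429/10, 0, -1402053/140, 0, …
ICs: h(0) = 0, h′(0) = 12, h′′(0) = 0, h′′′(0) = -708.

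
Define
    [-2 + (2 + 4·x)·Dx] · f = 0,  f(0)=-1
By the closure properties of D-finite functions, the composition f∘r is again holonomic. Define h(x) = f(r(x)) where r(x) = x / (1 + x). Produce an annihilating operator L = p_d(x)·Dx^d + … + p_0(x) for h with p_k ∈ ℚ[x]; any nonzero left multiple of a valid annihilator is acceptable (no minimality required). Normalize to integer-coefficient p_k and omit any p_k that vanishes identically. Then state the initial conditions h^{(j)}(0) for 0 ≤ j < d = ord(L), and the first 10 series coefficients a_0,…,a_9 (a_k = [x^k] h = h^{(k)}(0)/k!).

f: a_k = -1, -1, 1/2, -1/2, 5/8, -7/8, 21/16, -33/16, 429/128, -715/128, …
f∘r: x↦r, Dx↦Dx/r' in L_f ⇒ L₀.
L = -1 + (1 + 4·x + 3·x^2)·Dx  (order 1).
h: a_k = -1, -1, 3/2, -5/2, 37/8, -75/8, 327/16, -753/16, 14445/128, -35699/128, …
ICs: h(0) = -1.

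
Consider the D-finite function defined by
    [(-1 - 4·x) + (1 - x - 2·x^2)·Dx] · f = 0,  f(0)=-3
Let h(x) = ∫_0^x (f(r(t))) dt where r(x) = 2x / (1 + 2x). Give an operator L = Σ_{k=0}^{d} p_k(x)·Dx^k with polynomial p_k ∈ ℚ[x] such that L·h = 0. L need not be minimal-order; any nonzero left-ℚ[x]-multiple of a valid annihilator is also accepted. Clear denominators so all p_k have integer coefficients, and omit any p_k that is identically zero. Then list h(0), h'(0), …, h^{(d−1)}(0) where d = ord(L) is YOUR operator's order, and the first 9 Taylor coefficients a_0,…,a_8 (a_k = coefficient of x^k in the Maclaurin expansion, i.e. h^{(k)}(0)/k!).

L = (2 + 20·x)·Dx + (-1 - 4·x + 4·x^2 + 16·x^3)·Dx^2  (order 2).
h: a_k = 0, -3, -3, -8, 0, -192/5, 64, -2304/7, 960, …
ICs: h(0) = 0, h′(0) = -3.

f: a_k = -3, -3, -9, -15, -33, -63, -129, -255, -513, …
h₀=f(r): pull back L_f along r ⇒ L₀.
h=∫h₀ ⇒ L = L₀·Dx.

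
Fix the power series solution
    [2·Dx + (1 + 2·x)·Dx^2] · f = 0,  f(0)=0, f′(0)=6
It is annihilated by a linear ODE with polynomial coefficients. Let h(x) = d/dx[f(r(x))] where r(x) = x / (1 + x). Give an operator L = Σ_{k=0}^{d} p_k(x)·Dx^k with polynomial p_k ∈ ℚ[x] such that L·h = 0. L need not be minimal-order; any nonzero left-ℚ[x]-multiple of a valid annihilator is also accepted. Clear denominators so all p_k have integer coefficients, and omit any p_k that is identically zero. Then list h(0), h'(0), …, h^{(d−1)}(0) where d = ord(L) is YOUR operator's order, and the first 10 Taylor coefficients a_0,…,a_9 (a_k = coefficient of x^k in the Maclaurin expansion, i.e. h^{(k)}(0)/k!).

f: a_k = 0, 6, -6, 8, -12, 96/5, -32, 384/7, -96, 512/3, …
Change of var in L_f (x↦r) gives L₀.
Differentiate: ansatz ord ≤ ord L₀ ⇒ L.
L = (4 + 6·x) + (1 + 4·x + 3·x^2)·Dx  (order 1).
h: a_k = 6, -24, 78, -240, 726, -2184, 6558, -19680, 59046, -177144, …
ICs: h(0) = 6.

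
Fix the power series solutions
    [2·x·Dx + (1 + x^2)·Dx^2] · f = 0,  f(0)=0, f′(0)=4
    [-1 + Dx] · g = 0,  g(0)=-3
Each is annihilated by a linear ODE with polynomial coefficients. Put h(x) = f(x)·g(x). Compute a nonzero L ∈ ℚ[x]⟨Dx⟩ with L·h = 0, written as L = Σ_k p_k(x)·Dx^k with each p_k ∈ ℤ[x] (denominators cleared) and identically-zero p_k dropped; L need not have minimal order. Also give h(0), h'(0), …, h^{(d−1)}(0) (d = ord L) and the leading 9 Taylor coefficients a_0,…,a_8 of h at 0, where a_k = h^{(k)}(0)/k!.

L = (1 - 2·x + x^2) + (-2 + 2·x - 2·x^2)·Dx + (1 + x^2)·Dx^2  (order 2).
h: a_k = 0, -12, -12, -2, 2, -9/10, -11/6, 93/140, 113/84, …
ICs: h(0) = 0, h′(0) = -12.

f: a_k = 0, 4, 0, -4/3, 0, 4/5, 0, -4/7, 0, …
g: a_k = -3, -3, -3/2, -1/2, -1/8, -1/40, -1/240, -1/1680, -1/13440, …
f·g: L₀ = L_f ⊗_s L_g, ord ≤ 2·1.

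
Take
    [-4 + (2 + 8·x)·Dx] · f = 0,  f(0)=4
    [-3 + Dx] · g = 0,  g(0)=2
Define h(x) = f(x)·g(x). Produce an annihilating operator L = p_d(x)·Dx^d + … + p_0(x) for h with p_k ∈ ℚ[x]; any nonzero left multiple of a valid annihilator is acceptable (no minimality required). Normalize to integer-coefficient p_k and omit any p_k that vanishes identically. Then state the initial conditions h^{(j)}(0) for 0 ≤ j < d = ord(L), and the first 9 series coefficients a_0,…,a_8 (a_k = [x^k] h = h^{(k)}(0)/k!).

L = (-5 - 12·x) + (1 + 4·x)·Dx  (order 1).
h: a_k = 8, 40, 68, 92, 43, 631/5, -459/2, 58749/70, -1544007/560, …
ICs: h(0) = 8.

f: a_k = 4, 8, -8, 16, -40, 112, -336, 1056, -3432, …
g: a_k = 2, 6, 9, 9, 27/4, 81/20, 81/40, 243/280, 729/2240, …
Product ⇒ symmetric product L₀, ord ≤ 1.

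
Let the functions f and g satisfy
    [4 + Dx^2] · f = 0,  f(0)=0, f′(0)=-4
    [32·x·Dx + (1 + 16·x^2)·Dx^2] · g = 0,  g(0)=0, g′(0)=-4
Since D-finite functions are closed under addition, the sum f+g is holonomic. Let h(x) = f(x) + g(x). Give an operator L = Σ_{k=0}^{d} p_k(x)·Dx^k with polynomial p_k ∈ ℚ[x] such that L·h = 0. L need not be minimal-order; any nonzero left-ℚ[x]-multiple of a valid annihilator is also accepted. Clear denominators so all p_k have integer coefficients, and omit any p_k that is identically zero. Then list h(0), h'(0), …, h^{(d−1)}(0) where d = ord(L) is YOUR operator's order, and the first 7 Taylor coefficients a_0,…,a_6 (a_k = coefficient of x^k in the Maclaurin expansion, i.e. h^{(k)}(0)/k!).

f: a_k = 0, -4, 0, 8/3, 0, -8/15, 0, …
g: a_k = 0, -4, 0, 64/3, 0, -1024/5, 0, …
L₀ := lclm(L_f,L_g); ord L₀ ≤ 2+2.
L = (-6016·x + 102400·x^3 + 32768·x^5)·Dx + (-28 + 1216·x^2 + 27648·x^4 + 16384·x^6)·Dx^2 + (-1504·x + 25600·x^3 + 8192·x^5)·Dx^3 + (-7 + 304·x^2 + 6912·x^4 + 4096·x^6)·Dx^4  (order 4).
h: a_k = 0, -8, 0, 24, 0, -616/3, 0, …
ICs: h(0) = 0, h′(0) = -8, h′′(0) = 0, h′′′(0) = 144.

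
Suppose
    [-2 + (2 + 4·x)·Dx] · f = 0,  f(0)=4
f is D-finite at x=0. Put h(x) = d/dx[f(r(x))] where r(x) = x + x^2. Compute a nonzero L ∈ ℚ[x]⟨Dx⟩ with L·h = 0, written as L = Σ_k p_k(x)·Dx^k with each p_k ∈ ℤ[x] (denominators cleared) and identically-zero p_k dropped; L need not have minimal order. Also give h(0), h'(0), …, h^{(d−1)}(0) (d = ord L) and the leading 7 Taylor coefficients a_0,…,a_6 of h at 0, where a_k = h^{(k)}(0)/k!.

L = 1 + (-1 - 4·x - 6·x^2 - 4·x^3)·Dx  (order 1).
h: a_k = 4, 4, -6, 6, -5/2, -9/2, 49/4, …
ICs: h(0) = 4.

f: a_k = 4, 4, -2, 2, -5/2, 7/2, -21/4, …
h₀=f(r): pull back L_f along r ⇒ L₀.
h₀' ⇒ L via d/dx closure of L₀.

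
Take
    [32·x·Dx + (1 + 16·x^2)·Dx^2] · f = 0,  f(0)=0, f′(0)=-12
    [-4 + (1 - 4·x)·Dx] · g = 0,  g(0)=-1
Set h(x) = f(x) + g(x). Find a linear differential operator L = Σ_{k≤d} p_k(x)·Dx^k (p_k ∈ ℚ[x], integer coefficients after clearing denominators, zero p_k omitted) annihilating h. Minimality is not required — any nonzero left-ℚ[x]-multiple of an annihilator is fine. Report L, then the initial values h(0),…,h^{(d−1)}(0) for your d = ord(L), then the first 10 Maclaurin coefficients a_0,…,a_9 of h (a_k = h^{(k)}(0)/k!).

L = (32 - 512·x - 1536·x^2)·Dx + (-16 + 32·x - 256·x^2 - 1536·x^3)·Dx^2 + (1 - 256·x^4)·Dx^3  (order 3).
h: a_k = -1, -16, -16, 0, -256, -8192/5, -4096, -65536/7, -65536, -1048576/3, …
ICs: h(0) = -1, h′(0) = -16, h′′(0) = -32.

f: a_k = 0, -12, 0, 64, 0, -3072/5, 0, 49152/7, 0, -262144/3, …
g: a_k = -1, -4, -16, -64, -256, -1024, -4096, -16384, -65536, -262144, …
Sum ⇒ L₀ = lclm(L_f,L_g) in ℚ(x)⟨Dx⟩.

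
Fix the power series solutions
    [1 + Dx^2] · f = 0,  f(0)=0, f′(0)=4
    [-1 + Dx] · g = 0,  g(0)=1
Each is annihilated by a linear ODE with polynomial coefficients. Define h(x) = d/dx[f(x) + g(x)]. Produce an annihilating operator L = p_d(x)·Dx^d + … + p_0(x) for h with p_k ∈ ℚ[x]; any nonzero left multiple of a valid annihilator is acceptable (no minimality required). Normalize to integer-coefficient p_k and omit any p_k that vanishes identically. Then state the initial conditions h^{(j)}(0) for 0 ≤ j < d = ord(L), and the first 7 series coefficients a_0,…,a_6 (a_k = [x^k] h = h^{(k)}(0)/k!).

f: a_k = 0, 4, 0, -2/3, 0, 1/30, 0, …
g: a_k = 1, 1, 1/2, 1/6, 1/24, 1/120, 1/720, …
f+g: L₀ = lclm(L_f,L_g), ord ≤ 2+1.
Derive L from L₀ (diff closure).
L = 1 - Dx + Dx^2 - Dx^3  (order 3).
h: a_k = 5, 1, -3/2, 1/6, 5/24, 1/120, -1/240, …
ICs: h(0) = 5, h′(0) = 1, h′′(0) = -3.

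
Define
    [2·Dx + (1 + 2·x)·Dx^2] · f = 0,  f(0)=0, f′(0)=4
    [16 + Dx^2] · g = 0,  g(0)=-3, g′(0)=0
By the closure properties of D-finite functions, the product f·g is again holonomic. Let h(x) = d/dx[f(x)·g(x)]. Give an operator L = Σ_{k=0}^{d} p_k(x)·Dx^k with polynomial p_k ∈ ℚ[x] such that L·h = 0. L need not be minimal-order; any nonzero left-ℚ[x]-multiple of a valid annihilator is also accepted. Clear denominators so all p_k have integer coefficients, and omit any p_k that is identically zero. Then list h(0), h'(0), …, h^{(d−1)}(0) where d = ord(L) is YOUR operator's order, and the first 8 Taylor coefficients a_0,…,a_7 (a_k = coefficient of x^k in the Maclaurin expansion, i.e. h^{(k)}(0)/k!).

f: a_k = 0, 4, -4, 16/3, -8, 64/5, -64/3, 256/7, …
g: a_k = -3, 0, 24, 0, -32, 0, 256/15, 0, …
Product ⇒ symmetric product L₀, ord ≤ 4.
h₀' ⇒ L via d/dx closure of L₀.
L = (-896 + 28672·x + 282624·x^2 + 1032192·x^3 + 1826816·x^4 + 1572864·x^5 + 524288·x^6) + (576 + 12416·x + 66560·x^2 + 153600·x^3 + 163840·x^4 + 65536·x^5)·Dx + (280 + 6592·x + 44480·x^2 + 141312·x^3 + 234496·x^4 + 196608·x^5 + 65536·x^6)·Dx^2 + (36 + 776·x + 4160·x^2 + 9600·x^3 + 10240·x^4 + 4096·x^5)·Dx^3 + (21 + 300·x + 1676·x^2 + 4800·x^3 + 7520·x^4 + 6144·x^5 + 2048·x^6)·Dx^4  (order 4).
h: a_k = -12, 24, 240, -288, -192, 0, 3328/5, -15872/15, …
ICs: h(0) = -12, h′(0) = 24, h′′(0) = 480, h′′′(0) = -1728.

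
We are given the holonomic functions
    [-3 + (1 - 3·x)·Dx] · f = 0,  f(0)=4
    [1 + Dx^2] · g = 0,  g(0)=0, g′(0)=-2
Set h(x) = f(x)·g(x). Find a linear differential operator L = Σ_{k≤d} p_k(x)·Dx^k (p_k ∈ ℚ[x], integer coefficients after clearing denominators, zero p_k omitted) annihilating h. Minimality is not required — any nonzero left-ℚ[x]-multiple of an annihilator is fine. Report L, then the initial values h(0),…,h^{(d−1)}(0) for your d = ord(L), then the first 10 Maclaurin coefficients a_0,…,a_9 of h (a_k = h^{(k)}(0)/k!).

f: a_k = 4, 12, 36, 108, 324, 972, 2916, 8748, 26244, 78732, …
g: a_k = 0, -2, 0, 1/3, 0, -1/60, 0, 1/2520, 0, -1/181440, …
f·g: L₀ = L_f ⊗_s L_g, ord ≤ 1·2.
L = (-1 + 3·x) + 6·Dx + (-1 + 3·x)·Dx^2  (order 2).
h: a_k = 0, -8, -24, -212/3, -212, -9541/15, -9541/5, -3606497/630, -3606497/210, -2337010057/45360, …
ICs: h(0) = 0, h′(0) = -8.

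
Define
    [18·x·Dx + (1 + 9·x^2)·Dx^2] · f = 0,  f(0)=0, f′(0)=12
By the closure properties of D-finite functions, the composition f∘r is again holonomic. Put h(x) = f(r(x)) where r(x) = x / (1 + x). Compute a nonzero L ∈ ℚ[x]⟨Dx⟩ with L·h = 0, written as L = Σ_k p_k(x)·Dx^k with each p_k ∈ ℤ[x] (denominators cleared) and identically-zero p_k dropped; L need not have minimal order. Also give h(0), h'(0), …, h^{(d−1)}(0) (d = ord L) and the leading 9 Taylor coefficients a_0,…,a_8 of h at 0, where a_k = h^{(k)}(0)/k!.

f: a_k = 0, 12, 0, -36, 0, 972/5, 0, -8748/7, 0, …
f∘r: x↦r, Dx↦Dx/r' in L_f ⇒ L₀.
L = (2 + 20·x)·Dx + (1 + 2·x + 10·x^2)·Dx^2  (order 2).
h: a_k = 0, 12, -12, -24, 96, -48/5, -624, 7968/7, 2688, …
ICs: h(0) = 0, h′(0) = 12.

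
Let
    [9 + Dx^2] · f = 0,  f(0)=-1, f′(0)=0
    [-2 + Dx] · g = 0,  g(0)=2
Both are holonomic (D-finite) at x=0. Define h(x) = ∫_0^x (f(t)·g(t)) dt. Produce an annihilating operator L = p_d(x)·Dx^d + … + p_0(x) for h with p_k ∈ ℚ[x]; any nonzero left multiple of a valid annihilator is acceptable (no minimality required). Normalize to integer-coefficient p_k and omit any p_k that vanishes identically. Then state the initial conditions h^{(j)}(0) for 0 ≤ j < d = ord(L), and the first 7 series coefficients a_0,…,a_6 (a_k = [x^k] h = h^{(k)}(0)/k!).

L = 13·Dx - 4·Dx^2 + Dx^3  (order 3).
h: a_k = 0, -2, -2, 5/3, 23/6, 119/60, -61/180, …
ICs: h(0) = 0, h′(0) = -2, h′′(0) = -4.

f: a_k = -1, 0, 9/2, 0, -27/8, 0, 81/80, …
g: a_k = 2, 4, 4, 8/3, 4/3, 8/15, 8/45, …
L₀ := L_f ⊗_s L_g (sym. prod.), ord ≤ 2.
h=∫h₀ ⇒ L = L₀·Dx.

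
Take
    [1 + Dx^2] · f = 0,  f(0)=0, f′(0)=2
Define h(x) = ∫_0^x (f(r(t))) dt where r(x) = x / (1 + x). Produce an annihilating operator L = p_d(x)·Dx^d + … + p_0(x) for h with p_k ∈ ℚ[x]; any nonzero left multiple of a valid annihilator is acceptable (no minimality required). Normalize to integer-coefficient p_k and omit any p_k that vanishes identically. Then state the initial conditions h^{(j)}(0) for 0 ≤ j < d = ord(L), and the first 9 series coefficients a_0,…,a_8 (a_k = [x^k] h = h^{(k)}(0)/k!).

f: a_k = 0, 2, 0, -1/3, 0, 1/60, 0, -1/2520, 0, …
Change of var in L_f (x↦r) gives L₀.
h=∫₀ˣh₀: take L = L₀·Dx.
L = Dx + (2 + 6·x + 6·x^2 + 2·x^3)·Dx^2 + (1 + 4·x + 6·x^2 + 4·x^3 + x^4)·Dx^3  (order 3).
h: a_k = 0, 0, 1, -2/3, 5/12, -1/5, 1/360, 5/28, -6931/20160, …
ICs: h(0) = 0, h′(0) = 0, h′′(0) = 2.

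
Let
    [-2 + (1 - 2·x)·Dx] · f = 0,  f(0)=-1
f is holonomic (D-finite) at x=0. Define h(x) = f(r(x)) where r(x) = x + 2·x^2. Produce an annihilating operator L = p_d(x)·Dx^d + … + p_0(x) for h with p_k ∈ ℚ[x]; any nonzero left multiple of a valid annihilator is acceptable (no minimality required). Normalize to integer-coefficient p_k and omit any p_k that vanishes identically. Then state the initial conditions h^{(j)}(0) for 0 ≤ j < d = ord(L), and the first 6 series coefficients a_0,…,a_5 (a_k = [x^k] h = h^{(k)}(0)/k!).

L = (2 + 8·x) + (-1 + 2·x + 4·x^2)·Dx  (order 1).
h: a_k = -1, -2, -8, -24, -80, -256, …
ICs: h(0) = -1.

f: a_k = -1, -2, -4, -8, -16, -32, …
f∘r: x↦r, Dx↦Dx/r' in L_f ⇒ L₀.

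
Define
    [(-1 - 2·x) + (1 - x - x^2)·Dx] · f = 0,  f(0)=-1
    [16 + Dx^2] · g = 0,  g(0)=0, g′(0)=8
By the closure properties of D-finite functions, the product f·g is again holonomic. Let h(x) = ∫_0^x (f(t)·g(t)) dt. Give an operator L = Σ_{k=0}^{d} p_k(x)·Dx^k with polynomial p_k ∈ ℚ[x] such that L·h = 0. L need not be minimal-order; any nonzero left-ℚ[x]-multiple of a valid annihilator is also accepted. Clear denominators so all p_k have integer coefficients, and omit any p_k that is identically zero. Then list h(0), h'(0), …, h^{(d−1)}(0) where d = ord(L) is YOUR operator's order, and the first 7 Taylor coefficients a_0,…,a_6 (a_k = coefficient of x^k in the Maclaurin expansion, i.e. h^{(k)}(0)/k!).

f: a_k = -1, -1, -2, -3, -5, -8, -13, …
g: a_k = 0, 8, 0, -64/3, 0, 256/15, 0, …
Product ⇒ symmetric product L₀, ord ≤ 2.
Integrate: L := L₀·Dx.
L = (-14 + 16·x + 16·x^2)·Dx + (2 + 4·x)·Dx^2 + (-1 + x + x^2)·Dx^3  (order 3).
h: a_k = 0, 0, -4, -8/3, 4/3, -8/15, -12/5, …
ICs: h(0) = 0, h′(0) = 0, h′′(0) = -8.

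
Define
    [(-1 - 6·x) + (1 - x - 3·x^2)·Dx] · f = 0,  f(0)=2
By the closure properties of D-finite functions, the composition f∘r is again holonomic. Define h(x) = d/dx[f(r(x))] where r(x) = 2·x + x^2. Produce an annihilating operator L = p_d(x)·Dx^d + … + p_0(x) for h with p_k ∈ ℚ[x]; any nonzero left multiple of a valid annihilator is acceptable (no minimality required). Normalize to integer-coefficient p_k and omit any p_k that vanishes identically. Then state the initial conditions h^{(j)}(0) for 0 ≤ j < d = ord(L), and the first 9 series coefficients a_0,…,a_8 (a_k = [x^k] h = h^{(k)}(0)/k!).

f: a_k = 2, 2, 8, 14, 38, 80, 194, 434, 1016, …
Change of var in L_f (x↦r) gives L₀.
h₀' ⇒ L via d/dx closure of L₀.
L = (17 + 114·x + 597·x^2 + 1260·x^3 + 1215·x^4 + 540·x^5 + 90·x^6) + (-1 - 11·x + 21·x^2 + 211·x^3 + 405·x^4 + 333·x^5 + 126·x^6 + 18·x^7)·Dx  (order 1).
h: a_k = 4, 68, 432, 3136, 19300, 118452, 696528, 4034608, 22956192, …
ICs: h(0) = 4.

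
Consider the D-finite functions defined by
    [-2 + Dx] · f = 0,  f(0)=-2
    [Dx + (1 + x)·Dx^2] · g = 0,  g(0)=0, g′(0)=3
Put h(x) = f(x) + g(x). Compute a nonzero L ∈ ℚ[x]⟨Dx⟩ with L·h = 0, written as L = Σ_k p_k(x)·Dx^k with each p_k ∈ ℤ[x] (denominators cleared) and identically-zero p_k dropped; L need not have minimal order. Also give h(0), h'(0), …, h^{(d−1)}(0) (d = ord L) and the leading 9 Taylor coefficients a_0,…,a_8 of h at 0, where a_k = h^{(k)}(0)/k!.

f: a_k = -2, -4, -4, -8/3, -4/3, -8/15, -8/45, -16/315, -4/315, …
g: a_k = 0, 3, -3/2, 1, -3/4, 3/5, -1/2, 3/7, -3/8, …
h₀=f+g: left-lcm gives L₀, ord ≤ 3.
L = (-8 - 4·x)·Dx + (-2 - 8·x - 4·x^2)·Dx^2 + (3 + 5·x + 2·x^2)·Dx^3  (order 3).
h: a_k = -2, -1, -11/2, -5/3, -25/12, 1/15, -61/90, 17/45, -977/2520, …
ICs: h(0) = -2, h′(0) = -1, h′′(0) = -11.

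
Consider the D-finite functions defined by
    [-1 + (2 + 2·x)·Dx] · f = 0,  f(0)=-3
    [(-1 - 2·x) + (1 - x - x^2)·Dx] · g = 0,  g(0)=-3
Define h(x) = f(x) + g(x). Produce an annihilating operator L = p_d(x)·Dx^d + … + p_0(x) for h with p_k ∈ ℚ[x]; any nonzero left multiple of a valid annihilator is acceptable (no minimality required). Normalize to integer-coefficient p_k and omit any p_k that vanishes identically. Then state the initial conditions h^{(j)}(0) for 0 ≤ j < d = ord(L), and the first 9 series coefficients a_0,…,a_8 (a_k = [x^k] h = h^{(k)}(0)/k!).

L = (9 + 21·x + 21·x^2 + 10·x^3) + (-17 - 54·x - 87·x^2 - 74·x^3 - 25·x^4)·Dx + (2 + 14·x + 6·x^2 - 30·x^3 - 34·x^4 - 10·x^5)·Dx^2  (order 2).
h: a_k = -6, -9/2, -45/8, -147/16, -1905/128, -6165/256, -39873/1024, -129123/2048, -3341049/32768, …
ICs: h(0) = -6, h′(0) = -9/2.

f: a_k = -3, -3/2, 3/8, -3/16, 15/128, -21/256, 63/1024, -99/2048, 1287/32768, …
g: a_k = -3, -3, -6, -9, -15, -24, -39, -63, -102, …
L₀ := lclm(L_f,L_g); ord L₀ ≤ 1+1.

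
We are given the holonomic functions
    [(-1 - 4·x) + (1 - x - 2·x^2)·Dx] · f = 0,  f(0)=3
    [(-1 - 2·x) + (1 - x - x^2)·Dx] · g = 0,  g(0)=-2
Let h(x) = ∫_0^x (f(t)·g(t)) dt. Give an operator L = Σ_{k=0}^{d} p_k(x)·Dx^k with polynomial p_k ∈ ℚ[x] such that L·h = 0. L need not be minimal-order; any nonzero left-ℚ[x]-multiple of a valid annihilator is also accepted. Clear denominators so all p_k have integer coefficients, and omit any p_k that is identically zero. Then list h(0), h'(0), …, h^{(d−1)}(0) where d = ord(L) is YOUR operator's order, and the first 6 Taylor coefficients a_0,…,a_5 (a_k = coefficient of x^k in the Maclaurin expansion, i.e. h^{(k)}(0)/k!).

L = (-2 - 4·x + 9·x^2 + 8·x^3)·Dx + (1 - 2·x - 2·x^2 + 3·x^3 + 2·x^4)·Dx^2  (order 2).
h: a_k = 0, -6, -6, -12, -39/2, -36, …
ICs: h(0) = 0, h′(0) = -6.

f: a_k = 3, 3, 9, 15, 33, 63, …
g: a_k = -2, -2, -4, -6, -10, -16, …
Product ⇒ symmetric product L₀, ord ≤ 1.
h=∫₀ˣh₀: take L = L₀·Dx.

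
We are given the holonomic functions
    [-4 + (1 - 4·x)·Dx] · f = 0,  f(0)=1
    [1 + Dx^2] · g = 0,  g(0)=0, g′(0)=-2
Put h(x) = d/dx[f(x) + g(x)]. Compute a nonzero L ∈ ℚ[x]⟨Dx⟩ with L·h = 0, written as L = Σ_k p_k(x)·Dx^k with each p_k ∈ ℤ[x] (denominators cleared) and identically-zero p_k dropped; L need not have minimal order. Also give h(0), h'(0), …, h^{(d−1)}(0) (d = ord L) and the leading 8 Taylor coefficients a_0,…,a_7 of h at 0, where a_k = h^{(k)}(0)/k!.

L = (1544 - 64·x + 128·x^2) + (-97 + 396·x - 48·x^2 + 64·x^3)·Dx + (1544 - 64·x + 128·x^2)·Dx^2 + (-97 + 396·x - 48·x^2 + 64·x^3)·Dx^3  (order 3).
h: a_k = 2, 32, 193, 1024, 61439/12, 24576, 41287681/360, 524288, …
ICs: h(0) = 2, h′(0) = 32, h′′(0) = 386.

f: a_k = 1, 4, 16, 64, 256, 1024, 4096, 16384, …
g: a_k = 0, -2, 0, 1/3, 0, -1/60, 0, 1/2520, …
L₀ := lclm(L_f,L_g); ord L₀ ≤ 1+2.
h₀' ⇒ L via d/dx closure of L₀.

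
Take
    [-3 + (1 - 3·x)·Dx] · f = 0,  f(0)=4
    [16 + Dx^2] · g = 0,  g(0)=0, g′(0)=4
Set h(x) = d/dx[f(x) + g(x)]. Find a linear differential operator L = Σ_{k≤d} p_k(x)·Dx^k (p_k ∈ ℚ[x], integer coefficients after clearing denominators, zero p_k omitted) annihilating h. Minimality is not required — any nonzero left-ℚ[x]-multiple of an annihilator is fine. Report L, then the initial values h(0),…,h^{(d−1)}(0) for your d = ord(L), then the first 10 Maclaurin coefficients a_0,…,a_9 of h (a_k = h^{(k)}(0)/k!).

L = (5952 - 4608·x + 6912·x^2) + (-560 + 2448·x - 3456·x^2 + 3456·x^3)·Dx + (372 - 288·x + 432·x^2)·Dx^2 + (-35 + 153·x - 216·x^2 + 216·x^3)·Dx^3  (order 3).
h: a_k = 16, 72, 292, 1296, 14708/3, 17496, 2754596/45, 209952, 223207268/315, 2361960, …
ICs: h(0) = 16, h′(0) = 72, h′′(0) = 584.

f: a_k = 4, 12, 36, 108, 324, 972, 2916, 8748, 26244, 78732, …
g: a_k = 0, 4, 0, -32/3, 0, 128/15, 0, -1024/315, 0, 2048/2835, …
h₀=f+g: left-lcm gives L₀, ord ≤ 3.
Differentiate: ansatz ord ≤ ord L₀ ⇒ L.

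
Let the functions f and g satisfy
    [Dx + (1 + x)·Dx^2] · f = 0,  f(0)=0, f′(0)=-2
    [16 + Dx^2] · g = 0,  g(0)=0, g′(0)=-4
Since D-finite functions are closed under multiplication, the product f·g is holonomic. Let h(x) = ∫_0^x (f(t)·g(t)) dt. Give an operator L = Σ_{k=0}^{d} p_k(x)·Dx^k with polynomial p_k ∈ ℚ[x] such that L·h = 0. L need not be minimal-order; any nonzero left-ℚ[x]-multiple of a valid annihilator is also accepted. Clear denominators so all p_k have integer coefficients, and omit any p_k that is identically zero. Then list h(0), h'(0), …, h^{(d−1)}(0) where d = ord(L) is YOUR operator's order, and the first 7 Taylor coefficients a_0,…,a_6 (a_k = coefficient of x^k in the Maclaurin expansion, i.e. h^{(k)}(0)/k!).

L = (15072 + 62976·x + 97024·x^2 + 65536·x^3 + 16384·x^4)·Dx + (1984 + 6080·x + 6144·x^2 + 2048·x^3)·Dx^2 + (1950 + 8000·x + 12192·x^2 + 8192·x^3 + 2048·x^4)·Dx^3 + (124 + 380·x + 384·x^2 + 128·x^3)·Dx^4 + (63 + 254·x + 383·x^2 + 256·x^3 + 64·x^4)·Dx^5  (order 5).
h: a_k = 0, 0, 0, 8/3, -1, -56/15, 13/9, …
ICs: h(0) = 0, h′(0) = 0, h′′(0) = 0, h′′′(0) = 16, h′′′′(0) = -24.

f: a_k = 0, -2, 1, -2/3, 1/2, -2/5, 1/3, …
g: a_k = 0, -4, 0, 32/3, 0, -128/15, 0, …
Product ⇒ symmetric product L₀, ord ≤ 4.
h=∫₀ˣh₀: take L = L₀·Dx.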